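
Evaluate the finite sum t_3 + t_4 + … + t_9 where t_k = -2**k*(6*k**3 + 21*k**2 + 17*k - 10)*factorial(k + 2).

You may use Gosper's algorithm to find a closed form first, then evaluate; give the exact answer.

Σ = -131453367075840

t_(k+1)/t_k = 2*(6*k**4 + 57*k**3 + 194*k**2 + 265*k + 102)/(6*k**3 + 21*k**2 + 17*k - 10).
A = 2*k + 6, B = 1, C = k**3 + 7*k**2/2 + 17*k/6 - 5/3.
f must satisfy (2*k + 6)·f(k+1) − (1)·f(k) = k**3 + 7*k**2/2 + 17*k/6 - 5/3.
From deg A=1, deg B=0, deg C=3: d=2.
A polynomial solution: f(k) = (3*k**2 - 3*k - 2)/6.
Then R = B(k−1)f/C = (3*k**2 - 3*k - 2)/(6*k**3 + 21*k**2 + 17*k - 10), so s_k = R(k)·t_k = 2**k*(-3*k**2 + 3*k + 2)*factorial(k + 2).
Verify: -2**k*(6*k**3 + 21*k**2 + 17*k - 10)*factorial(k + 2) matches t_k.
Telescoping: Σ = s_(10) − s_(3) = -131453367091200 − (-15360) = -131453367075840.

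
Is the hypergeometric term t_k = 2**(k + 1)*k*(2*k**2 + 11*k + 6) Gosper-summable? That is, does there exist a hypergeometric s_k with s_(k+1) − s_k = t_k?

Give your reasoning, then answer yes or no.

Yes. s_k = 2**(k + 1)*(2*k**3 - k**2 - 2*k + 2).

Compute t_(k+1)/t_k: get 2*(2*k**3 + 17*k**2 + 34*k + 19)/(k*(2*k**2 + 11*k + 6)).
So A=2 and B=1, with C=k**3 + 11*k**2/2 + 3*k.
Solve (2)·f(k+1) − (1)·f(k) = k**3 + 11*k**2/2 + 3*k.
Bound: deg f ≤ 3.
Solving with deg f ≤ 3: f(k) = (2*k**3 - k**2 - 2*k + 2)/2.
So s_k = (B(k−1)f/C)·t_k = ((2*k**3 - k**2 - 2*k + 2)/(k*(2*k**2 + 11*k + 6)))·t_k = 2**(k + 1)*(2*k**3 - k**2 - 2*k + 2).
Δs = 2**(k + 1)*k*(2*k**2 + 11*k + 6), as required.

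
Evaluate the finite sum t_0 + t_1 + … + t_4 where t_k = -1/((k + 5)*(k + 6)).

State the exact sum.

Σ = -1/10

r(k) = (k + 5)/(k + 7) after simplifying.
Normal form (A,B,C) = (k + 5, k + 7, 1).
Solve (k + 5)·f(k+1) − (k + 6)·f(k) = 1.
Degrees (1,1,0) ⇒ d ≤ 1.
Solving with deg f ≤ 1: f(k) = k/5.
Certificate R = B(k−1)f/C = k*(k + 6)/5 gives s_k = -k/(5*k + 25).
Δs = -1/(k**2 + 11*k + 30), as required.
Σ_(k=0)^(4) t_k = s_(5) − s_(0) = -1/10 − (0) = -1/10.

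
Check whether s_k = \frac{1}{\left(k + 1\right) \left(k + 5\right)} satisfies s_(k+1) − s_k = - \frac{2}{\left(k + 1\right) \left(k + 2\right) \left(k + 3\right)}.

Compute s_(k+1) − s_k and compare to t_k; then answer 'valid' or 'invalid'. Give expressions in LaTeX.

Invalid: residual \frac{3 \left(3 k + 13\right)}{k^{5} + 17 k^{4} + 107 k^{3} + 307 k^{2} + 396 k + 180} ≠ 0.

s_(k+1) = 1/((k + 2)*(k + 6))
s_(k+1) − s_k = (-2*k - 7)/(k**4 + 14*k**3 + 65*k**2 + 112*k + 60)
(s_(k+1) − s_k) − t_k = 3*(3*k + 13)/(k**5 + 17*k**4 + 107*k**3 + 307*k**2 + 396*k + 180)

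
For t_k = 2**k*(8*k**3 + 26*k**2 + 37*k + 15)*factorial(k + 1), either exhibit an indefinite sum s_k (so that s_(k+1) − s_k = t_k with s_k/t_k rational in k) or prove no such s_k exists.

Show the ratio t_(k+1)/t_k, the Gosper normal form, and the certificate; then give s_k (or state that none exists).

Compute t_(k+1)/t_k: get 2*(8*k**4 + 66*k**3 + 213*k**2 + 312*k + 172)/(8*k**3 + 26*k**2 + 37*k + 15).
Take A(k)=2*k + 4, B(k)=1, C(k)=k**3 + 13*k**2/4 + 37*k/8 + 15/8.
Key eq: (2*k + 4)·f(k+1) = (1)·f(k) + (k**3 + 13*k**2/4 + 37*k/8 + 15/8).
d = 2 from the (1,0,3) case.
Solving with deg f ≤ 2: f(k) = (4*k**2 - k + 1)/8.
Get s_k = R·t_k = 2**k*(4*k**2 - k + 1)*factorial(k + 1) with R(k) = B(k−1)f(k)/C(k) = (4*k**2 - k + 1)/(8*k**3 + 26*k**2 + 37*k + 15).
Check: Δs_k = 2**k*(8*k**3 + 26*k**2 + 37*k + 15)*factorial(k + 1). ✓

s_k = 2**k*(4*k**2 - k + 1)*factorial(k + 1)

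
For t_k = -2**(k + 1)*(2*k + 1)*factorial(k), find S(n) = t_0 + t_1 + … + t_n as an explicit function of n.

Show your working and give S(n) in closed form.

Ratio r(k) = 2*(k + 1)*(2*k + 3)/(2*k + 1).
Factor: A=2*k + 2; B=1; C=k + 1/2.
Key eq: (2*k + 2)·f(k+1) = (1)·f(k) + (k + 1/2).
d = 0 from the (1,0,1) case.
Solve for f: f(k) = 1/2 (degree 0 ≤ 0).
Get s_k = R·t_k = -2**(k + 1)*factorial(k) with R(k) = B(k−1)f(k)/C(k) = 1/(2*k + 1).
Δs = -2**(k + 1)*(2*k + 1)*factorial(k), as required.
Evaluate: s_(n+1) = -2**(n + 2)*factorial(n + 1); subtract s_(0) = -2 ⇒ S(n) = -4*2**n*factorial(n + 1) + 2.

S(n) = -4*2**n*factorial(n + 1) + 2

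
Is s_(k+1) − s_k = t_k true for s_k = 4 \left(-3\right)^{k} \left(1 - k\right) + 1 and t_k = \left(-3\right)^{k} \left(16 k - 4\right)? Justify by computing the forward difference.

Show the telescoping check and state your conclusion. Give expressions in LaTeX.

s_(k+1) = 12*(-3)**k*k + 1
s_(k+1) − s_k = (-3)**k*(16*k - 4)
(s_(k+1) − s_k) − t_k = 0

Valid — Δs_k = t_k.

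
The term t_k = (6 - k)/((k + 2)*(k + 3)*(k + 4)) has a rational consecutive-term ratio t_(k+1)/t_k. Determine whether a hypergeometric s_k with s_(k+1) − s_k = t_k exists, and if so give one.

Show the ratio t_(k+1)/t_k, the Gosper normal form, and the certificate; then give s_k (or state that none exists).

t_(k+1)/t_k = (k - 5)*(k + 2)/((k - 6)*(k + 5)).
So A=k + 2 and B=k + 5, with C=k - 6.
Set up (k + 2)·f(k+1) − (k + 4)·f(k) − (k - 6) = 0.
deg f ≤ 2 (via 1,1,1).
Solving with deg f ≤ 2: f(k) = -k*(k + 8)/3.
So s_k = (B(k−1)f/C)·t_k = (-k*(k + 4)*(k + 8)/(3*(k - 6)))·t_k = k*(k + 8)/(3*(k + 2)*(k + 3)).
s_(k+1) − s_k = (6 - k)/(k**3 + 9*k**2 + 26*k + 24) = t_k.

s_k = k*(k + 8)/(3*(k + 2)*(k + 3))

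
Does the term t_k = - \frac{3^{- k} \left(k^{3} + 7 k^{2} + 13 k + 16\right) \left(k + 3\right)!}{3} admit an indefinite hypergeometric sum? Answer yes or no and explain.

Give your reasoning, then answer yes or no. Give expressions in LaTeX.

Compute t_(k+1)/t_k: get (k**4 + 14*k**3 + 70*k**2 + 157*k + 148)/(3*(k**3 + 7*k**2 + 13*k + 16)).
Take A(k)=k/3 + 4/3, B(k)=1, C(k)=k**3 + 7*k**2 + 13*k + 16.
f must satisfy (k/3 + 4/3)·f(k+1) − (1)·f(k) = k**3 + 7*k**2 + 13*k + 16.
Degrees (1,0,3) ⇒ d ≤ 2.
A polynomial solution: f(k) = 3*(k**2 + 4*k - 4).
Certificate R = B(k−1)f/C = 3*(k**2 + 4*k - 4)/(k**3 + 7*k**2 + 13*k + 16) gives s_k = -(k**2 + 4*k - 4)*factorial(k + 3)/3**k.
s_(k+1) − s_k = -(k**3 + 7*k**2 + 13*k + 16)*factorial(k + 3)/(3*3**k) = t_k.

Yes. s_k = - 3^{- k} \left(k^{2} + 4 k - 4\right) \left(k + 3\right)!.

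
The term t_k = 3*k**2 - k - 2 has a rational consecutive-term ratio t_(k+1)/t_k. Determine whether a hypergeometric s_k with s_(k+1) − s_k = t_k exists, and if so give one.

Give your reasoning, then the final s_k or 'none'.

s_k = k*(k**2 - 2*k - 1)

r(k) = k*(3*k + 5)/(3*k**2 - k - 2) after simplifying.
So A=1 and B=1, with C=k**2 - k/3 - 2/3.
Set up (1)·f(k+1) − (1)·f(k) − (k**2 - k/3 - 2/3) = 0.
Bound: deg f ≤ 3.
Match coefficients ⇒ f(k) = k*(k**2 - 2*k - 1)/3.
So s_k = (B(k−1)f/C)·t_k = (k*(k**2 - 2*k - 1)/((k - 1)*(3*k + 2)))·t_k = k*(k**2 - 2*k - 1).
Check: Δs_k = 3*k**2 - k - 2. ✓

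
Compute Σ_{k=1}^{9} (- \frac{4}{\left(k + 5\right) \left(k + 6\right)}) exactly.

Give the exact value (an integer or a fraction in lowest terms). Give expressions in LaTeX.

Ratio r(k) = (k + 5)/(k + 7).
So A=k + 5 and B=k + 7, with C=1.
Set up (k + 5)·f(k+1) − (k + 6)·f(k) − (1) = 0.
d = 1 from the (1,1,0) case.
Solving with deg f ≤ 1: f(k) = k/5.
R(k) = B(k−1)·f(k)/C(k) = k*(k + 6)/5; s_k = R·t_k = -4*k/(5*k + 25).
Δs = -4/(k**2 + 11*k + 30), as required.
Sum = s_(10) − s_(1); s_(10) = -8/15, s_(1) = -2/15 ⇒ -2/5.

Σ = -2/5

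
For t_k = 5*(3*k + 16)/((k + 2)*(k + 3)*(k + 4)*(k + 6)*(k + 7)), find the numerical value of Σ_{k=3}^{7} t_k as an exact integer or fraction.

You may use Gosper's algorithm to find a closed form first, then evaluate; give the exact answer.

Compute t_(k+1)/t_k: get (k + 2)*(k + 6)*(3*k + 19)/((k + 5)*(k + 8)*(3*k + 16)).
Gosper form: A/B · C(k+1)/C(k) with A=k + 2, B=k + 8, C=k**2 + 31*k/3 + 80/3.
Set up (k + 2)·f(k+1) − (k + 7)·f(k) − (k**2 + 31*k/3 + 80/3) = 0.
d = 5 from the (1,1,2) case.
Match coefficients ⇒ f(k) = k*(k + 4)*(k + 5)*(k**2 + 11*k + 36)/108.
R(k) = B(k−1)·f(k)/C(k) = k*(k + 4)*(k + 7)*(k**2 + 11*k + 36)/(36*(3*k + 16)); s_k = R·t_k = 5*k*(k**2 + 11*k + 36)/(36*(k**3 + 11*k**2 + 36*k + 36)).
Verify: 5*(3*k + 16)/(k**5 + 22*k**4 + 185*k**3 + 740*k**2 + 1404*k + 1008) matches t_k.
Telescoping: Σ = s_(8) − s_(3) = 94/693 − (13/108) = 127/8316.

Σ = 127/8316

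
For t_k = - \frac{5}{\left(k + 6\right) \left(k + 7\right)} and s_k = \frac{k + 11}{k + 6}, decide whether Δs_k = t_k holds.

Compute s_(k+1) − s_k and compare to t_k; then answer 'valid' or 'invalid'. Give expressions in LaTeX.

s_(k+1) = (k + 12)/(k + 7)
s_(k+1) − s_k = -5/(k**2 + 13*k + 42)
(s_(k+1) − s_k) − t_k = 0

Valid: the claim telescopes to t_k.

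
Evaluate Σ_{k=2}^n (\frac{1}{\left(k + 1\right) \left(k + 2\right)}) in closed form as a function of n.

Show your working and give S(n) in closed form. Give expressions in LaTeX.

Step 1: r(k) = (k + 1)/(k + 3).
Normal form (A,B,C) = (k + 1, k + 3, 1).
f must satisfy (k + 1)·f(k+1) − (k + 2)·f(k) = 1.
deg f ≤ 1 (via 1,1,0).
Solve for f: f(k) = k (degree 1 ≤ 1).
So s_k = (B(k−1)f/C)·t_k = (k*(k + 2))·t_k = k/(k + 1).
Δs = 1/(k**2 + 3*k + 2), as required.
Telescope: S(n) = s_(n+1) − s_(2) = (n + 1)/(n + 2) − (2/3) = (n - 1)/(3*(n + 2)).

S(n) = \frac{n - 1}{3 \left(n + 2\right)}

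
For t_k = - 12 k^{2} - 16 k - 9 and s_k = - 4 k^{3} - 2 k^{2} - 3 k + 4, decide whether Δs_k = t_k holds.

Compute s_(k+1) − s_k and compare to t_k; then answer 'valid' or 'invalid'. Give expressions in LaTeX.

Valid: the claim telescopes to t_k.

s_(k+1) = -4*k**3 - 14*k**2 - 19*k - 5
s_(k+1) − s_k = -12*k**2 - 16*k - 9
(s_(k+1) − s_k) − t_k = 0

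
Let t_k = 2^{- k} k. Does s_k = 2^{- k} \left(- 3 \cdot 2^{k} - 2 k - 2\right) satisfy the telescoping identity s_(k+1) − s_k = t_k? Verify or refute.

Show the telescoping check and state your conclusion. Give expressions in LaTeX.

s_(k+1) = (-3*2**k - k - 2)/2**k
s_(k+1) − s_k = k/2**k
(s_(k+1) − s_k) − t_k = 0

Valid: the claim telescopes to t_k.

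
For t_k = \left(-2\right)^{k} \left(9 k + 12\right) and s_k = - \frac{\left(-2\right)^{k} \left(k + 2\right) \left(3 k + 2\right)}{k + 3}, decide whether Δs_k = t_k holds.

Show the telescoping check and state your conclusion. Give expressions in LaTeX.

s_(k+1) = 2*(-2)**k*(k + 3)*(3*k + 5)/(k + 4)
s_(k+1) − s_k = (-2)**k*(9*k**3 + 66*k**2 + 150*k + 106)/(k**2 + 7*k + 12)
(s_(k+1) − s_k) − t_k = (-2)**k*(-9*k**2 - 42*k - 38)/(k**2 + 7*k + 12)

Invalid: residual \frac{\left(-2\right)^{k} \left(- 9 k^{2} - 42 k - 38\right)}{k^{2} + 7 k + 12} ≠ 0.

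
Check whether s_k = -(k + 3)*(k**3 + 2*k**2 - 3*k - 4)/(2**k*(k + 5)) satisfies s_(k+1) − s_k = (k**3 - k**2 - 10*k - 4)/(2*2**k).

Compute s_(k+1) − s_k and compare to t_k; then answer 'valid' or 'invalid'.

Invalid: residual (-k**4 - 6*k**3 + 11*k**2 + 60*k + 28)/(2**k*(k**2 + 11*k + 30)) ≠ 0.

s_(k+1) = (-k**4 - 9*k**3 - 24*k**2 - 12*k + 16)/(2*2**k*(k + 6))
s_(k+1) − s_k = (k**5 + 8*k**4 - 3*k**3 - 122*k**2 - 224*k - 64)/(2*2**k*(k**2 + 11*k + 30))
(s_(k+1) − s_k) − t_k = (-k**4 - 6*k**3 + 11*k**2 + 60*k + 28)/(2**k*(k**2 + 11*k + 30))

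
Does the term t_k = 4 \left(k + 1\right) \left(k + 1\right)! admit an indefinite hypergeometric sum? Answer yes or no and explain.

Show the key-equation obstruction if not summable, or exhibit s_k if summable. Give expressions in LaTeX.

Compute t_(k+1)/t_k: get (k + 2)**2/(k + 1).
So A=k + 2 and B=1, with C=k + 1.
Set up (k + 2)·f(k+1) − (1)·f(k) − (k + 1) = 0.
Bound: deg f ≤ 0.
Solving with deg f ≤ 0: f(k) = 1.
Then R = B(k−1)f/C = 1/(k + 1), so s_k = R(k)·t_k = 4*factorial(k + 1).
Verify: 4*(k + 1)*factorial(k + 1) matches t_k.

Yes. s_k = 4 \left(k + 1\right)!.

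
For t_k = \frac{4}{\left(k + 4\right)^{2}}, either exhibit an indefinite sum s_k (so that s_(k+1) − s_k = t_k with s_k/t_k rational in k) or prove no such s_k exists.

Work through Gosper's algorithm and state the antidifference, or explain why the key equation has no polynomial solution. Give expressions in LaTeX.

none — t_k is not Gosper-summable

Ratio r(k) = (k + 4)**2/(k + 5)**2.
A = k**2 + 8*k + 16, B = k**2 + 10*k + 25, C = 1.
Key eq: (k**2 + 8*k + 16)·f(k+1) = (k**2 + 8*k + 16)·f(k) + (1).
Bound: deg f ≤ 0.
Generic f = c0 gives residual -1; -1 = 0 cannot hold, so t_k is not Gosper-summable.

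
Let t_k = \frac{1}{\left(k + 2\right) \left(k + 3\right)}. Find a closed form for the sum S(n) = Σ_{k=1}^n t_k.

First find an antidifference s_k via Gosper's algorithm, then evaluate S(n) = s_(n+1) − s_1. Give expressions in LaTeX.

S(n) = \frac{n}{3 \left(n + 3\right)}

The ratio is (k + 2)/(k + 4).
A = k + 2, B = k + 4, C = 1.
Set up (k + 2)·f(k+1) − (k + 3)·f(k) − (1) = 0.
deg f ≤ 1 (via 1,1,0).
Solving with deg f ≤ 1: f(k) = k/2.
R(k) = B(k−1)·f(k)/C(k) = k*(k + 3)/2; s_k = R·t_k = k/(2*(k + 2)).
Δs = 1/(k**2 + 5*k + 6), as required.
Evaluate: s_(n+1) = (n + 1)/(2*(n + 3)); subtract s_(1) = 1/6 ⇒ S(n) = n/(3*(n + 3)).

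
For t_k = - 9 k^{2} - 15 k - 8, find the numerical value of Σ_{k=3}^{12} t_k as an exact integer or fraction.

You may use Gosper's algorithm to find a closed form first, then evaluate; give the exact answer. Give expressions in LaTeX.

The ratio is (9*k**2 + 33*k + 32)/(9*k**2 + 15*k + 8).
Factor: A=1; B=1; C=k**2 + 5*k/3 + 8/9.
Key eq: (1)·f(k+1) = (1)·f(k) + (k**2 + 5*k/3 + 8/9).
Bound: deg f ≤ 3.
Solve for f: f(k) = k*(3*k**2 + 3*k + 2)/9 (degree 3 ≤ 3).
Get s_k = R·t_k = k*(-3*k**2 - 3*k - 2) with R(k) = B(k−1)f(k)/C(k) = k*(3*k**2 + 3*k + 2)/(9*k**2 + 15*k + 8).
s_(k+1) − s_k = -9*k**2 - 15*k - 8 = t_k.
Σ_(k=3)^(12) t_k = s_(13) − s_(3) = -7124 − (-114) = -7010.

Σ = -7010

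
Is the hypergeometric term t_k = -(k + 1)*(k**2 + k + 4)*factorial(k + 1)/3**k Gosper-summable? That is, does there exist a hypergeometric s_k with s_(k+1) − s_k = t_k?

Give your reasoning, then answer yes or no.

Yes. s_k = -3**(1 - k)*k*(k + 1)*factorial(k + 1).

The ratio is (k + 2)**2*(k + (k + 1)**2 + 5)/(3*(k + 1)*(k**2 + k + 4)).
So A=k/3 + 2/3 and B=1, with C=k**3 + 2*k**2 + 5*k + 4.
Need (k/3 + 2/3)·f(k+1) − (1)·f(k) = k**3 + 2*k**2 + 5*k + 4.
d = 2 from the (1,0,3) case.
Coefficient equations give f(k) = 3*k*(k + 1).
Then R = B(k−1)f/C = 3*k/(k**2 + k + 4), so s_k = R(k)·t_k = -3**(1 - k)*k*(k + 1)*factorial(k + 1).
Δs = -(k + 1)*(k**2 + k + 4)*factorial(k + 1)/3**k, as required.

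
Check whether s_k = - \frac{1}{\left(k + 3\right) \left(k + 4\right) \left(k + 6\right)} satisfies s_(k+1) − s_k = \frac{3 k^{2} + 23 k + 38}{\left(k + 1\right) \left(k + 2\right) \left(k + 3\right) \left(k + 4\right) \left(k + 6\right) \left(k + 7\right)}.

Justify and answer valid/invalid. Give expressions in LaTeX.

Invalid: residual \frac{12 \left(- k^{2} - 8 k - 13\right)}{k^{7} + 28 k^{6} + 322 k^{5} + 1960 k^{4} + 6769 k^{3} + 13132 k^{2} + 13068 k + 5040} ≠ 0.

s_(k+1) = -1/((k + 4)*(k + 5)*(k + 7))
s_(k+1) − s_k = (3*k + 17)/(k**5 + 25*k**4 + 245*k**3 + 1175*k**2 + 2754*k + 2520)
(s_(k+1) − s_k) − t_k = 12*(-k**2 - 8*k - 13)/(k**7 + 28*k**6 + 322*k**5 + 1960*k**4 + 6769*k**3 + 13132*k**2 + 13068*k + 5040)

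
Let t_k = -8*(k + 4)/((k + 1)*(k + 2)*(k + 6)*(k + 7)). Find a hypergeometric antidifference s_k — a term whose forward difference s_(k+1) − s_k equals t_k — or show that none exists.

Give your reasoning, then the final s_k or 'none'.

s_k = 2*k*(-k - 7)/(3*(k**2 + 7*k + 6))

Ratio r(k) = (k + 1)*(k + 5)*(k + 6)/((k + 3)*(k + 4)*(k + 8)).
Take A(k)=k + 1, B(k)=k + 8, C(k)=k**4 + 16*k**3 + 95*k**2 + 248*k + 240.
Set up (k + 1)·f(k+1) − (k + 7)·f(k) − (k**4 + 16*k**3 + 95*k**2 + 248*k + 240) = 0.
From deg A=1, deg B=1, deg C=4: d=6.
A polynomial solution: f(k) = k*(k + 2)*(k + 3)*(k + 4)*(k + 5)*(k + 7)/12.
Certificate R = B(k−1)f/C = k*(k + 2)*(k + 7)**2/(12*(k + 4)) gives s_k = 2*k*(-k - 7)/(3*(k**2 + 7*k + 6)).
Verify: 8*(-k - 4)/(k**4 + 16*k**3 + 83*k**2 + 152*k + 84) matches t_k.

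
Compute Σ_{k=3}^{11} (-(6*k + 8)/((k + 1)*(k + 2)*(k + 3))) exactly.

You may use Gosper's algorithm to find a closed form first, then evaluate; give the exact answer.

Σ = -297/364

Ratio r(k) = (k + 1)*(3*k + 7)/((k + 4)*(3*k + 4)).
A = k + 1, B = k + 4, C = k + 4/3.
f must satisfy (k + 1)·f(k+1) − (k + 3)·f(k) = k + 4/3.
Degrees (1,1,1) ⇒ d ≤ 2.
Coefficient equations give f(k) = k*(7*k + 9)/12.
Certificate R = B(k−1)f/C = k*(k + 3)*(7*k + 9)/(4*(3*k + 4)) gives s_k = -k*(7*k + 9)/(2*(k + 1)*(k + 2)).
Δs = 2*(-3*k - 4)/(k**3 + 6*k**2 + 11*k + 6), as required.
Σ_(k=3)^(11) t_k = s_(12) − s_(3) = -279/91 − (-9/4) = -297/364.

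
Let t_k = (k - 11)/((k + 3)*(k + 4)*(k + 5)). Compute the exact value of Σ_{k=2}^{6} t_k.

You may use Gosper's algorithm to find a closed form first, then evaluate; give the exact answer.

Σ = -31/330

Compute t_(k+1)/t_k: get (k - 10)*(k + 3)/((k - 11)*(k + 6)).
Gosper form: A/B · C(k+1)/C(k) with A=k + 3, B=k + 6, C=k - 11.
f must satisfy (k + 3)·f(k+1) − (k + 5)·f(k) = k - 11.
Degrees (1,1,1) ⇒ d ≤ 2.
Match coefficients ⇒ f(k) = -k*(k + 10)/3.
Then R = B(k−1)f/C = -k*(k + 5)*(k + 10)/(3*(k - 11)), so s_k = R(k)·t_k = k*(-k - 10)/(3*(k + 3)*(k + 4)).
Check: Δs_k = (k - 11)/(k**3 + 12*k**2 + 47*k + 60). ✓
Sum = s_(7) − s_(2); s_(7) = -119/330, s_(2) = -4/15 ⇒ -31/330.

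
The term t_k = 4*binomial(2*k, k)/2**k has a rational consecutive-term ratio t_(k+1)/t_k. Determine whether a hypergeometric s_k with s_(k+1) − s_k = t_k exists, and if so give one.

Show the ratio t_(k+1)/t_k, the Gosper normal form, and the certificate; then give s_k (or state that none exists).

r(k) = (2*k + 1)/(k + 1) after simplifying.
Normal form (A,B,C) = (2*k + 1, k + 1, 1).
Key eq: (2*k + 1)·f(k+1) = (k)·f(k) + (1).
d = -1 from the (1,1,0) case.
deg f ≤ -1 is impossible — no certificate.

none (Gosper's algorithm certifies no s_k)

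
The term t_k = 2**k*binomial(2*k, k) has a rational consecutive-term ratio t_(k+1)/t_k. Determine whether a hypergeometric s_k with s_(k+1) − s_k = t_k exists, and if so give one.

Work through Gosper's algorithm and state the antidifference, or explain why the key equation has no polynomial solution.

none (Gosper's algorithm certifies no s_k)

t_(k+1)/t_k = 4*(2*k + 1)/(k + 1).
So A=8*k + 4 and B=k + 1, with C=1.
Key eq: (8*k + 4)·f(k+1) = (k)·f(k) + (1).
Bound: deg f ≤ -1.
deg f ≤ -1 is impossible — no certificate.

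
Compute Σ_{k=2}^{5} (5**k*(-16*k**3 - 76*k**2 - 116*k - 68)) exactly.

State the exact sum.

Σ = -16154800

Compute t_(k+1)/t_k: get 5*(4*k**3 + 31*k**2 + 79*k + 69)/(4*k**3 + 19*k**2 + 29*k + 17).
Factor: A=5; B=1; C=k**3 + 19*k**2/4 + 29*k/4 + 17/4.
f must satisfy (5)·f(k+1) − (1)·f(k) = k**3 + 19*k**2/4 + 29*k/4 + 17/4.
d = 3 from the (0,0,3) case.
Solve for f: f(k) = (2*k**3 + 2*k**2 + 2*k + 1)/8 (degree 3 ≤ 3).
R(k) = B(k−1)·f(k)/C(k) = (2*k**3 + 2*k**2 + 2*k + 1)/(2*(4*k**3 + 19*k**2 + 29*k + 17)); s_k = R·t_k = 5**k*(-4*k**3 - 4*k**2 - 4*k - 2).
Verify: 5**k*(-16*k**3 - 76*k**2 - 116*k - 68) matches t_k.
Σ_(k=2)^(5) t_k = s_(6) − s_(2) = -16156250 − (-1450) = -16154800.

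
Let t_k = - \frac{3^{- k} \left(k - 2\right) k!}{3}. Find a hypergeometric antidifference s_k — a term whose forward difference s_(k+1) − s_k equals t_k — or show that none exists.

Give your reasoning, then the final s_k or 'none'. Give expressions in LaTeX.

The ratio is (k**2 - 1)/(3*(k - 2)).
So A=k/3 + 1/3 and B=1, with C=k - 2.
Key eq: (k/3 + 1/3)·f(k+1) = (1)·f(k) + (k - 2).
deg f ≤ 0 (via 1,0,1).
Solving with deg f ≤ 0: f(k) = 3.
Get s_k = R·t_k = -factorial(k)/3**k with R(k) = B(k−1)f(k)/C(k) = 3/(k - 2).
Verify: -(k - 2)*factorial(k)/(3*3**k) matches t_k.

s_k = - 3^{- k} k!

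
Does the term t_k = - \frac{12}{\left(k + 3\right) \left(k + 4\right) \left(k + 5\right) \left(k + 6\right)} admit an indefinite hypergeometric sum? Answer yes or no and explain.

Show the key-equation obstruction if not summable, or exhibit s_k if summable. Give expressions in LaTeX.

Yes. s_k = \frac{k \left(- k^{2} - 12 k - 47\right)}{15 \left(k + 3\right) \left(k + 4\right) \left(k + 5\right)}.

Ratio r(k) = (k + 3)/(k + 7).
Normal form (A,B,C) = (k + 3, k + 7, 1).
Need (k + 3)·f(k+1) − (k + 6)·f(k) = 1.
deg f ≤ 3 (via 1,1,0).
Solving with deg f ≤ 3: f(k) = k*(k**2 + 12*k + 47)/180.
Then R = B(k−1)f/C = k*(k + 6)*(k**2 + 12*k + 47)/180, so s_k = R(k)·t_k = k*(-k**2 - 12*k - 47)/(15*(k + 3)*(k + 4)*(k + 5)).
Check: Δs_k = -12/(k**4 + 18*k**3 + 119*k**2 + 342*k + 360). ✓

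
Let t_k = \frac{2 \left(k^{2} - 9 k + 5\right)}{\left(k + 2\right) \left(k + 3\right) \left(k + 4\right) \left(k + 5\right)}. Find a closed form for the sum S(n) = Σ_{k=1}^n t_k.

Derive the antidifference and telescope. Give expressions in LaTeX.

r(k) = -(k + 2)*(9*k - (k + 1)**2 + 4)/((k + 6)*(k**2 - 9*k + 5)) after simplifying.
Gosper form: A/B · C(k+1)/C(k) with A=k + 2, B=k + 6, C=k**2 - 9*k + 5.
Set up (k + 2)·f(k+1) − (k + 5)·f(k) − (k**2 - 9*k + 5) = 0.
From deg A=1, deg B=1, deg C=2: d=3.
Match coefficients ⇒ f(k) = k*(k**2 - 15*k + 74)/24.
R(k) = B(k−1)·f(k)/C(k) = k*(k + 5)*(k**2 - 15*k + 74)/(24*(k**2 - 9*k + 5)); s_k = R·t_k = k*(k**2 - 15*k + 74)/(12*(k + 2)*(k + 3)*(k + 4)).
Check: Δs_k = 2*(k**2 - 9*k + 5)/(k**4 + 14*k**3 + 71*k**2 + 154*k + 120). ✓
s_(n+1) = (n**3 - 12*n**2 + 47*n + 60)/(12*(n**3 + 12*n**2 + 47*n + 60)) and s_(1) = 1/12, so S(n) = -2*n**2/(n**3 + 12*n**2 + 47*n + 60).

S(n) = - \frac{2 n^{2}}{n^{3} + 12 n^{2} + 47 n + 60}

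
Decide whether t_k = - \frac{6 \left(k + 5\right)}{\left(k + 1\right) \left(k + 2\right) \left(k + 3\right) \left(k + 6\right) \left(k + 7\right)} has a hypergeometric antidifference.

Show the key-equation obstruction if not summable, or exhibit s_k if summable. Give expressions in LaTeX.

Yes. s_k = \frac{k \left(- k^{2} - 9 k - 20\right)}{6 \left(k^{3} + 9 k^{2} + 20 k + 12\right)}.

r(k) = (k + 1)*(k + 6)**2/((k + 4)*(k + 5)*(k + 8)) after simplifying.
Gosper form: A/B · C(k+1)/C(k) with A=k + 1, B=k + 8, C=k**3 + 14*k**2 + 65*k + 100.
Solve (k + 1)·f(k+1) − (k + 7)·f(k) = k**3 + 14*k**2 + 65*k + 100.
deg f ≤ 6 (via 1,1,3).
Coefficient equations give f(k) = k*(k + 3)*(k + 4)**2*(k + 5)**2/36.
Certificate R = B(k−1)f/C = k*(k + 3)*(k + 4)*(k + 7)/36 gives s_k = k*(-k**2 - 9*k - 20)/(6*(k**3 + 9*k**2 + 20*k + 12)).
Check: Δs_k = 6*(-k - 5)/(k**5 + 19*k**4 + 131*k**3 + 401*k**2 + 540*k + 252). ✓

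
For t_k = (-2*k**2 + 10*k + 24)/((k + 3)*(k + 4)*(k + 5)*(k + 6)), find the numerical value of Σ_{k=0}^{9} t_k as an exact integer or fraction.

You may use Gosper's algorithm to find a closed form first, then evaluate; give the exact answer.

t_(k+1)/t_k = (k**3 - 25*k - 48)/(k**3 + 2*k**2 - 47*k - 84).
So A=k + 3 and B=k + 7, with C=k**2 - 5*k - 12.
f must satisfy (k + 3)·f(k+1) − (k + 6)·f(k) = k**2 - 5*k - 12.
From deg A=1, deg B=1, deg C=2: d=3.
Coefficient equations give f(k) = -k*(k**2 + 42*k + 77)/30.
R(k) = B(k−1)·f(k)/C(k) = -k*(k + 6)*(k**2 + 42*k + 77)/(30*(k**2 - 5*k - 12)); s_k = R·t_k = k*(k**2 + 42*k + 77)/(15*(k + 3)*(k + 4)*(k + 5)).
Check: Δs_k = 2*(-k**2 + 5*k + 12)/(k**4 + 18*k**3 + 119*k**2 + 342*k + 360). ✓
Telescoping: Σ = s_(10) − s_(0) = 199/1365 − (0) = 199/1365.

Σ = 199/1365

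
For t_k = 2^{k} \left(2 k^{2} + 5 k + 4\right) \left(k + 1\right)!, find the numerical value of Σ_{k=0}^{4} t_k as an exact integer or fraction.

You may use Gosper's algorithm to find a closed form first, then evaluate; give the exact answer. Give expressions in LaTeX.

Σ = 115200

t_(k+1)/t_k = 2*(2*k**3 + 13*k**2 + 29*k + 22)/(2*k**2 + 5*k + 4).
A = 2*k + 4, B = 1, C = k**2 + 5*k/2 + 2.
Key eq: (2*k + 4)·f(k+1) = (1)·f(k) + (k**2 + 5*k/2 + 2).
From deg A=1, deg B=0, deg C=2: d=1.
Match coefficients ⇒ f(k) = k/2.
Certificate R = B(k−1)f/C = k/(2*k**2 + 5*k + 4) gives s_k = 2**k*k*factorial(k + 1).
Check: Δs_k = 2**k*(2*k**2 + 5*k + 4)*factorial(k + 1). ✓
Σ_(k=0)^(4) t_k = s_(5) − s_(0) = 115200 − (0) = 115200.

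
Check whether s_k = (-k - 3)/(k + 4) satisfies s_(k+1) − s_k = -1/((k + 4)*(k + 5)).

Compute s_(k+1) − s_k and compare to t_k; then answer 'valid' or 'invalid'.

s_(k+1) = (-k - 4)/(k + 5)
s_(k+1) − s_k = -1/(k**2 + 9*k + 20)
(s_(k+1) − s_k) − t_k = 0

Valid — Δs_k = t_k.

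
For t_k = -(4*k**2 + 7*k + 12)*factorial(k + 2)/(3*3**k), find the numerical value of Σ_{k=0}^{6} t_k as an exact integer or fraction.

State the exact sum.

Σ = -138718/27

Ratio r(k) = (k + 3)*(7*k + 4*(k + 1)**2 + 19)/(3*(4*k**2 + 7*k + 12)).
Gosper form: A/B · C(k+1)/C(k) with A=k/3 + 1, B=1, C=k**2 + 7*k/4 + 3.
Need (k/3 + 1)·f(k+1) − (1)·f(k) = k**2 + 7*k/4 + 3.
From deg A=1, deg B=0, deg C=2: d=1.
Coefficient equations give f(k) = 3*(4*k + 3)/4.
Then R = B(k−1)f/C = 3*(4*k + 3)/(4*k**2 + 7*k + 12), so s_k = R(k)·t_k = -(4*k + 3)*factorial(k + 2)/3**k.
Verify: -(4*k**2 + 7*k + 12)*factorial(k + 2)/(3*3**k) matches t_k.
Telescoping: Σ = s_(7) − s_(0) = -138880/27 − (-6) = -138718/27.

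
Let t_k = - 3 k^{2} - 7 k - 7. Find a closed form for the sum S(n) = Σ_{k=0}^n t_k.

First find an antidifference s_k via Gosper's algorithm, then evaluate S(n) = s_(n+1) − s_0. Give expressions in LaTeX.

S(n) = - n^{3} - 5 n^{2} - 11 n - 7

Ratio r(k) = (3*k**2 + 13*k + 17)/(3*k**2 + 7*k + 7).
Take A(k)=1, B(k)=1, C(k)=k**2 + 7*k/3 + 7/3.
Key eq: (1)·f(k+1) = (1)·f(k) + (k**2 + 7*k/3 + 7/3).
Bound: deg f ≤ 3.
Solving with deg f ≤ 3: f(k) = k*(k**2 + 2*k + 4)/3.
R(k) = B(k−1)·f(k)/C(k) = k*(k**2 + 2*k + 4)/(3*k**2 + 7*k + 7); s_k = R·t_k = k*(-k**2 - 2*k - 4).
Δs = -3*k**2 - 7*k - 7, as required.
Telescope: S(n) = s_(n+1) − s_(0) = -n**3 - 5*n**2 - 11*n - 7 − (0) = -n**3 - 5*n**2 - 11*n - 7.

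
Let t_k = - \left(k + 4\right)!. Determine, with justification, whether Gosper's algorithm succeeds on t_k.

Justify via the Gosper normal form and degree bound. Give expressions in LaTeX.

Ratio r(k) = k + 5.
Take A(k)=k + 5, B(k)=1, C(k)=1.
f must satisfy (k + 5)·f(k+1) − (1)·f(k) = 1.
deg f ≤ -1 (via 1,0,0).
deg f ≤ -1 is impossible — no certificate.

No — t_k has no hypergeometric antidifference.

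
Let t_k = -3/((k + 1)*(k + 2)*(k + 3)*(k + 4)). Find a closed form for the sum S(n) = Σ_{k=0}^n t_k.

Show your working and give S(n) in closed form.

S(n) = (-n**3 - 9*n**2 - 26*n - 18)/(6*(n**3 + 9*n**2 + 26*n + 24))

The ratio is (k + 1)/(k + 5).
So A=k + 1 and B=k + 5, with C=1.
Key eq: (k + 1)·f(k+1) = (k + 4)·f(k) + (1).
d = 3 from the (1,1,0) case.
Solve for f: f(k) = k*(k**2 + 6*k + 11)/18 (degree 3 ≤ 3).
So s_k = (B(k−1)f/C)·t_k = (k*(k + 4)*(k**2 + 6*k + 11)/18)·t_k = k*(-k**2 - 6*k - 11)/(6*(k + 1)*(k + 2)*(k + 3)).
s_(k+1) − s_k = -3/(k**4 + 10*k**3 + 35*k**2 + 50*k + 24) = t_k.
s_(n+1) = (-n**3 - 9*n**2 - 26*n - 18)/(6*(n**3 + 9*n**2 + 26*n + 24)) and s_(0) = 0, so S(n) = (-n**3 - 9*n**2 - 26*n - 18)/(6*(n**3 + 9*n**2 + 26*n + 24)).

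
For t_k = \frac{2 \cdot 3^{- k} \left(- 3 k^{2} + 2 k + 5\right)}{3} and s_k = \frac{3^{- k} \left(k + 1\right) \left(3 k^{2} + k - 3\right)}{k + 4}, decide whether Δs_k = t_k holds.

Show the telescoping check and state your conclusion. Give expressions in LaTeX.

Invalid: residual \frac{3^{- k} \left(6 k^{3} + 29 k^{2} - 23 k - 49\right)}{k^{2} + 9 k + 20} ≠ 0.

s_(k+1) = (k + 2)*(k + 3*(k + 1)**2 - 2)/(3*3**k*(k + 5))
s_(k+1) − s_k = (-6*k**4 - 32*k**3 + 13*k**2 + 101*k + 53)/(3*3**k*(k**2 + 9*k + 20))
(s_(k+1) − s_k) − t_k = (6*k**3 + 29*k**2 - 23*k - 49)/(3**k*(k**2 + 9*k + 20))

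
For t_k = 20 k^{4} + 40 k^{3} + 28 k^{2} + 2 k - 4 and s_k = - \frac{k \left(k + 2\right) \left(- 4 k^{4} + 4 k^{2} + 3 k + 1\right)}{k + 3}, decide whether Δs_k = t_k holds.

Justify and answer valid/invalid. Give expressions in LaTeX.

s_(k+1) = -(k + 1)*(k + 3)*(3*k - 4*(k + 1)**4 + 4*(k + 1)**2 + 4)/(k + 4)
s_(k+1) − s_k = (20*k**6 + 164*k**5 + 448*k**4 + 526*k**3 + 257*k**2 - 7*k - 36)/(k**2 + 7*k + 12)
(s_(k+1) − s_k) − t_k = (-16*k**5 - 100*k**4 - 152*k**3 - 89*k**2 - 3*k + 12)/(k**2 + 7*k + 12)

Invalid: residual \frac{- 16 k^{5} - 100 k^{4} - 152 k^{3} - 89 k^{2} - 3 k + 12}{k^{2} + 7 k + 12} ≠ 0.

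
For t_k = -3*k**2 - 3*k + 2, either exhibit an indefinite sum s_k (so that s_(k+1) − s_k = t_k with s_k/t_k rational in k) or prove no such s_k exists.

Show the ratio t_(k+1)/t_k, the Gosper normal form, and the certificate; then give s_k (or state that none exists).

s_k = k*(3 - k**2)

The ratio is (3*k**2 + 9*k + 4)/(3*k**2 + 3*k - 2).
A = 1, B = 1, C = k**2 + k - 2/3.
f must satisfy (1)·f(k+1) − (1)·f(k) = k**2 + k - 2/3.
From deg A=0, deg B=0, deg C=2: d=3.
Coefficient equations give f(k) = k*(k**2 - 3)/3.
Then R = B(k−1)f/C = k*(k**2 - 3)/(3*k**2 + 3*k - 2), so s_k = R(k)·t_k = k*(3 - k**2).
Check: Δs_k = -3*k**2 - 3*k + 2. ✓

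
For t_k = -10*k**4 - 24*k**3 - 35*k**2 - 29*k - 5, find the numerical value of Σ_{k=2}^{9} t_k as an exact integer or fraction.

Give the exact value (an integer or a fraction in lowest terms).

Σ = -213152

Ratio r(k) = (10*k**4 + 64*k**3 + 167*k**2 + 211*k + 103)/(10*k**4 + 24*k**3 + 35*k**2 + 29*k + 5).
Normal form (A,B,C) = (1, 1, k**4 + 12*k**3/5 + 7*k**2/2 + 29*k/10 + 1/2).
Solve (1)·f(k+1) − (1)·f(k) = k**4 + 12*k**3/5 + 7*k**2/2 + 29*k/10 + 1/2.
deg f ≤ 5 (via 0,0,4).
Match coefficients ⇒ f(k) = k*(2*k**4 + k**3 + 3*k**2 + 3*k - 4)/10.
Certificate R = B(k−1)f/C = k*(2*k**4 + k**3 + 3*k**2 + 3*k - 4)/(10*k**4 + 24*k**3 + 35*k**2 + 29*k + 5) gives s_k = k*(-2*k**4 - k**3 - 3*k**2 - 3*k + 4).
Check: Δs_k = -10*k**4 - 24*k**3 - 35*k**2 - 29*k - 5. ✓
Σ_(k=2)^(9) t_k = s_(10) − s_(2) = -213260 − (-108) = -213152.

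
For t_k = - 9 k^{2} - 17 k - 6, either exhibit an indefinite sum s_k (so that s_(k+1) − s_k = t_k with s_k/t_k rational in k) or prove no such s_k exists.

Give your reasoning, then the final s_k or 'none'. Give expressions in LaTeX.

s_k = k \left(- 3 k^{2} - 4 k + 1\right)

The ratio is (9*k**2 + 35*k + 32)/(9*k**2 + 17*k + 6).
Normal form (A,B,C) = (1, 1, k**2 + 17*k/9 + 2/3).
Need (1)·f(k+1) − (1)·f(k) = k**2 + 17*k/9 + 2/3.
Bound: deg f ≤ 3.
A polynomial solution: f(k) = k*(3*k**2 + 4*k - 1)/9.
R(k) = B(k−1)·f(k)/C(k) = k*(3*k**2 + 4*k - 1)/(9*k**2 + 17*k + 6); s_k = R·t_k = k*(-3*k**2 - 4*k + 1).
Check: Δs_k = -9*k**2 - 17*k - 6. ✓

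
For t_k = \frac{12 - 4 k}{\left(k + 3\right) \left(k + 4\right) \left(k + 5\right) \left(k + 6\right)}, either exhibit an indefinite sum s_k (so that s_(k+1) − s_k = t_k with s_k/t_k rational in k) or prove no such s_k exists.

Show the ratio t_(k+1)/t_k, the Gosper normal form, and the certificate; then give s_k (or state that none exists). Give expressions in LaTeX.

s_k = \frac{k \left(k^{2} + 12 k + 107\right)}{30 \left(k + 3\right) \left(k + 4\right) \left(k + 5\right)}

t_(k+1)/t_k = (k - 2)*(k + 3)/((k - 3)*(k + 7)).
Factor: A=k + 3; B=k + 7; C=k - 3.
Key eq: (k + 3)·f(k+1) = (k + 6)·f(k) + (k - 3).
From deg A=1, deg B=1, deg C=1: d=3.
Solving with deg f ≤ 3: f(k) = -k*(k**2 + 12*k + 107)/120.
Certificate R = B(k−1)f/C = -k*(k + 6)*(k**2 + 12*k + 107)/(120*(k - 3)) gives s_k = k*(k**2 + 12*k + 107)/(30*(k + 3)*(k + 4)*(k + 5)).
Check: Δs_k = 4*(3 - k)/(k**4 + 18*k**3 + 119*k**2 + 342*k + 360). ✓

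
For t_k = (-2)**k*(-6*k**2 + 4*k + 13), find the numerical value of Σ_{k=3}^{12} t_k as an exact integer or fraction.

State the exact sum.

Σ = -2318312

Compute t_(k+1)/t_k: get 2*(-6*k**2 - 8*k + 11)/(6*k**2 - 4*k - 13).
Take A(k)=-2, B(k)=1, C(k)=k**2 - 2*k/3 - 13/6.
f must satisfy (-2)·f(k+1) − (1)·f(k) = k**2 - 2*k/3 - 13/6.
deg f ≤ 2 (via 0,0,2).
A polynomial solution: f(k) = -(2*k**2 - 4*k - 3)/6.
Certificate R = B(k−1)f/C = -(2*k**2 - 4*k - 3)/(6*k**2 - 4*k - 13) gives s_k = (-2)**k*(2*k**2 - 4*k - 3).
Check: Δs_k = (-2)**k*(-6*k**2 + 4*k + 13). ✓
Evaluate s at k=13 and k=3: -2318336 and -24; difference -2318312.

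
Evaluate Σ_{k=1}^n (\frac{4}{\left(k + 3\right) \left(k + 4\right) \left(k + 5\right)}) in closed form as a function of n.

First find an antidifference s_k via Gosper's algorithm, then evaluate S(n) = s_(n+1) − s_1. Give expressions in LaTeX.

t_(k+1)/t_k = (k + 3)/(k + 6).
A = k + 3, B = k + 6, C = 1.
Need (k + 3)·f(k+1) − (k + 5)·f(k) = 1.
Bound: deg f ≤ 2.
Solve for f: f(k) = k*(k + 7)/24 (degree 2 ≤ 2).
Certificate R = B(k−1)f/C = k*(k + 5)*(k + 7)/24 gives s_k = k*(k + 7)/(6*(k + 3)*(k + 4)).
s_(k+1) − s_k = 4/(k**3 + 12*k**2 + 47*k + 60) = t_k.
s_(n+1) = (n**2 + 9*n + 8)/(6*(n**2 + 9*n + 20)) and s_(1) = 1/15, so S(n) = n*(n + 9)/(10*(n**2 + 9*n + 20)).

S(n) = \frac{n \left(n + 9\right)}{10 \left(n^{2} + 9 n + 20\right)}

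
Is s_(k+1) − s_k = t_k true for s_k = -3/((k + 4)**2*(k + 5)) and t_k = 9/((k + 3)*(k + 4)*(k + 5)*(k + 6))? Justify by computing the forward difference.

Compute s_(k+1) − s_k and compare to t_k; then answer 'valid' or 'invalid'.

Invalid: residual 6*(-2*k - 9)/(k**6 + 27*k**5 + 301*k**4 + 1773*k**3 + 5818*k**2 + 10080*k + 7200) ≠ 0.

s_(k+1) = -3/((k + 5)**2*(k + 6))
s_(k+1) − s_k = 3*(3*k + 14)/(k**5 + 24*k**4 + 229*k**3 + 1086*k**2 + 2560*k + 2400)
(s_(k+1) − s_k) − t_k = 6*(-2*k - 9)/(k**6 + 27*k**5 + 301*k**4 + 1773*k**3 + 5818*k**2 + 10080*k + 7200)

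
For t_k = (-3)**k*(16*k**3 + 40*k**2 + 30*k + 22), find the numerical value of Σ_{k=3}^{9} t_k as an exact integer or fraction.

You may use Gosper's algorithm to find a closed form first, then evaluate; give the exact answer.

Σ = -240568650

t_(k+1)/t_k = 3*(-8*k**3 - 44*k**2 - 79*k - 54)/(8*k**3 + 20*k**2 + 15*k + 11).
Factor: A=-3; B=1; C=k**3 + 5*k**2/2 + 15*k/8 + 11/8.
Key eq: (-3)·f(k+1) = (1)·f(k) + (k**3 + 5*k**2/2 + 15*k/8 + 11/8).
deg f ≤ 3 (via 0,0,3).
Match coefficients ⇒ f(k) = -(4*k**3 + k**2 - 3*k + 4)/16.
Certificate R = B(k−1)f/C = -(4*k**3 + k**2 - 3*k + 4)/(2*(8*k**3 + 20*k**2 + 15*k + 11)) gives s_k = (-3)**k*(-4*k**3 - k**2 + 3*k - 4).
Verify: (-3)**k*(16*k**3 + 40*k**2 + 30*k + 22) matches t_k.
Telescoping: Σ = s_(10) − s_(3) = -240565626 − (3024) = -240568650.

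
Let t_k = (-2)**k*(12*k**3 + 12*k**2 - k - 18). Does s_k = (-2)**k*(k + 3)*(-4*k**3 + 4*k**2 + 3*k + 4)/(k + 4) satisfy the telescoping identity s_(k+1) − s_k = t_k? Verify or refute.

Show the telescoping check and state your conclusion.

Invalid: residual (-2)**k*(-12*k**4 - 64*k**3 - 43*k**2 + 25*k + 76)/(k**2 + 9*k + 20) ≠ 0.

s_(k+1) = (-2)**(k + 1)*(-4*k**4 - 24*k**3 - 33*k**2 + 3*k + 28)/(k + 5)
s_(k+1) − s_k = (-2)**k*(12*k**5 + 108*k**4 + 283*k**3 + 170*k**2 - 157*k - 284)/(k**2 + 9*k + 20)
(s_(k+1) − s_k) − t_k = (-2)**k*(-12*k**4 - 64*k**3 - 43*k**2 + 25*k + 76)/(k**2 + 9*k + 20)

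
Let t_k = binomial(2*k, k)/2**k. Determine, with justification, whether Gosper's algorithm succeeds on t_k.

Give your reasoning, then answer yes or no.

Ratio r(k) = (2*k + 1)/(k + 1).
Take A(k)=2*k + 1, B(k)=k + 1, C(k)=1.
Set up (2*k + 1)·f(k+1) − (k)·f(k) − (1) = 0.
Degrees (1,1,0) ⇒ d ≤ -1.
deg f ≤ -1 is impossible — no certificate.

No — t_k has no hypergeometric antidifference.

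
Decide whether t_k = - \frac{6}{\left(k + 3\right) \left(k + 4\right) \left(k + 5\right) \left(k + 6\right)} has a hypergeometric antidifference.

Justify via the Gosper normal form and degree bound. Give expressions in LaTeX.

Step 1: r(k) = (k + 3)/(k + 7).
Gosper form: A/B · C(k+1)/C(k) with A=k + 3, B=k + 7, C=1.
Need (k + 3)·f(k+1) − (k + 6)·f(k) = 1.
d = 3 from the (1,1,0) case.
Match coefficients ⇒ f(k) = k*(k**2 + 12*k + 47)/180.
Get s_k = R·t_k = k*(-k**2 - 12*k - 47)/(30*(k + 3)*(k + 4)*(k + 5)) with R(k) = B(k−1)f(k)/C(k) = k*(k + 6)*(k**2 + 12*k + 47)/180.
Δs = -6/(k**4 + 18*k**3 + 119*k**2 + 342*k + 360), as required.

Yes. s_k = \frac{k \left(- k^{2} - 12 k - 47\right)}{30 \left(k + 3\right) \left(k + 4\right) \left(k + 5\right)}.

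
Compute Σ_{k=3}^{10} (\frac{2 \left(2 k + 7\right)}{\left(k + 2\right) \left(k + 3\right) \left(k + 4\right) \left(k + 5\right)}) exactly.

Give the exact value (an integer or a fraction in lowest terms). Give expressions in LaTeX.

Compute t_(k+1)/t_k: get (k + 2)*(2*k + 9)/((k + 6)*(2*k + 7)).
Take A(k)=k + 2, B(k)=k + 6, C(k)=k + 7/2.
f must satisfy (k + 2)·f(k+1) − (k + 5)·f(k) = k + 7/2.
From deg A=1, deg B=1, deg C=1: d=3.
A polynomial solution: f(k) = k*(k + 3)*(k + 6)/16.
Then R = B(k−1)f/C = k*(k + 3)*(k + 5)*(k + 6)/(8*(2*k + 7)), so s_k = R(k)·t_k = k*(k + 6)/(4*(k**2 + 6*k + 8)).
Check: Δs_k = 2*(2*k + 7)/(k**4 + 14*k**3 + 71*k**2 + 154*k + 120). ✓
Telescoping: Σ = s_(11) − s_(3) = 187/780 − (27/140) = 64/1365.

Σ = 64/1365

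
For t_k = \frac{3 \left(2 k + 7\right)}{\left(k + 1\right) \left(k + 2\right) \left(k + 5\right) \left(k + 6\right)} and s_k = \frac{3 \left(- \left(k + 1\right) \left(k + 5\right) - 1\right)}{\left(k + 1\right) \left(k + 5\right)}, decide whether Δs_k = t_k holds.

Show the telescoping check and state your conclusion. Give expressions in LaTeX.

valid (s_(k+1) − s_k reduces to t_k)

s_(k+1) = 3*(-(k + 2)*(k + 6) - 1)/((k + 2)*(k + 6))
s_(k+1) − s_k = 3*(2*k + 7)/(k**4 + 14*k**3 + 65*k**2 + 112*k + 60)
(s_(k+1) − s_k) − t_k = 0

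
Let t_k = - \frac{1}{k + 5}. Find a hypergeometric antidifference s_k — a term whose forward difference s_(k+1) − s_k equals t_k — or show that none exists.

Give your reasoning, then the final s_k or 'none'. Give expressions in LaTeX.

Ratio r(k) = (k + 5)/(k + 6).
Factor: A=k + 5; B=k + 6; C=1.
Need (k + 5)·f(k+1) − (k + 5)·f(k) = 1.
Bound: deg f ≤ 0.
Generic f = c0 gives residual -1; -1 = 0 cannot hold, so t_k is not Gosper-summable.

not Gosper-summable; s_k does not exist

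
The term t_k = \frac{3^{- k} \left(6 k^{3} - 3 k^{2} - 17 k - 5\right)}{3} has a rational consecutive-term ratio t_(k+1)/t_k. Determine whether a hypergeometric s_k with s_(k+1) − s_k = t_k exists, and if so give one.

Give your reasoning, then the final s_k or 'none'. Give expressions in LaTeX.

s_k = 3^{- k} k \left(- 3 k^{2} - 3 k + 1\right)

t_(k+1)/t_k = (6*k**3 + 15*k**2 - 5*k - 19)/(3*(6*k**3 - 3*k**2 - 17*k - 5)).
Gosper form: A/B · C(k+1)/C(k) with A=1/3, B=1, C=k**3 - k**2/2 - 17*k/6 - 5/6.
Need (1/3)·f(k+1) − (1)·f(k) = k**3 - k**2/2 - 17*k/6 - 5/6.
Bound: deg f ≤ 3.
Solving with deg f ≤ 3: f(k) = -k*(3*k**2 + 3*k - 1)/2.
Get s_k = R·t_k = k*(-3*k**2 - 3*k + 1)/3**k with R(k) = B(k−1)f(k)/C(k) = -3*k*(3*k**2 + 3*k - 1)/(6*k**3 - 3*k**2 - 17*k - 5).
s_(k+1) − s_k = (6*k**3 - 3*k**2 - 17*k - 5)/(3*3**k) = t_k.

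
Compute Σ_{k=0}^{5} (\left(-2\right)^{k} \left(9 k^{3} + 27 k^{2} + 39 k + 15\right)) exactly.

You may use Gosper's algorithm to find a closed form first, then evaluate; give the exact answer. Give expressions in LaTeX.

r(k) = 2*(-3*k**3 - 18*k**2 - 40*k - 30)/(3*k**3 + 9*k**2 + 13*k + 5) after simplifying.
Factor: A=-2; B=1; C=k**3 + 3*k**2 + 13*k/3 + 5/3.
Set up (-2)·f(k+1) − (1)·f(k) − (k**3 + 3*k**2 + 13*k/3 + 5/3) = 0.
From deg A=0, deg B=0, deg C=3: d=3.
Coefficient equations give f(k) = -(3*k**3 + 3*k**2 + 3*k - 1)/9.
So s_k = (B(k−1)f/C)·t_k = (-(3*k**3 + 3*k**2 + 3*k - 1)/(3*(3*k**3 + 9*k**2 + 13*k + 5)))·t_k = (-2)**k*(-3*k**3 - 3*k**2 - 3*k + 1).
Check: Δs_k = (-2)**k*(9*k**3 + 27*k**2 + 39*k + 15). ✓
Evaluate s at k=6 and k=0: -49472 and 1; difference -49473.

Σ = -49473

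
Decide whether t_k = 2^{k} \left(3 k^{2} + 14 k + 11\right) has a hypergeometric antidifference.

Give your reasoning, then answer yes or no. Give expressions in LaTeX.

The ratio is 2*(3*k**2 + 20*k + 28)/(3*k**2 + 14*k + 11).
Gosper form: A/B · C(k+1)/C(k) with A=2, B=1, C=k**2 + 14*k/3 + 11/3.
Need (2)·f(k+1) − (1)·f(k) = k**2 + 14*k/3 + 11/3.
Bound: deg f ≤ 2.
Match coefficients ⇒ f(k) = (3*k**2 + 2*k + 1)/3.
R(k) = B(k−1)·f(k)/C(k) = (3*k**2 + 2*k + 1)/((k + 1)*(3*k + 11)); s_k = R·t_k = 2**k*(3*k**2 + 2*k + 1).
Verify: 2**k*(3*k**2 + 14*k + 11) matches t_k.

Yes. s_k = 2^{k} \left(3 k^{2} + 2 k + 1\right).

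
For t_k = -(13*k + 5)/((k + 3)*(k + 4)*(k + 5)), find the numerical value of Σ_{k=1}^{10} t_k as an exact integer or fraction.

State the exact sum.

r(k) = (k + 3)*(13*k + 18)/((k + 6)*(13*k + 5)) after simplifying.
Normal form (A,B,C) = (k + 3, k + 6, k + 5/13).
f must satisfy (k + 3)·f(k+1) − (k + 5)·f(k) = k + 5/13.
deg f ≤ 2 (via 1,1,1).
Solving with deg f ≤ 2: f(k) = k*(11*k - 1)/78.
So s_k = (B(k−1)f/C)·t_k = (k*(k + 5)*(11*k - 1)/(6*(13*k + 5)))·t_k = k*(1 - 11*k)/(6*(k + 3)*(k + 4)).
Δs = (-13*k - 5)/(k**3 + 12*k**2 + 47*k + 60), as required.
Sum = s_(11) − s_(1); s_(11) = -22/21, s_(1) = -1/12 ⇒ -27/28.

Σ = -27/28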